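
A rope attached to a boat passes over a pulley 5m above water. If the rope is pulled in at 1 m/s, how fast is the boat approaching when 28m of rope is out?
28√759/759 ≈ 1.016 m/s

rope² = x² + 5²
x = √(28² - 5²) = √759
dx/dt = (rope/x) · d(rope)/dt = (28/√759) · (-1) = -28√759/759 m/s
The boat approaches at 28√759/759 ≈ 1.016 m/s.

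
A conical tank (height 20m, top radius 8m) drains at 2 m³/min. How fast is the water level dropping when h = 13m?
25/(338π) ≈ 0.02354 m/min

r/h = 8/20, so r = (2/5)h
V = (1/3)πr²h = (1/3)π((2/5)h)²h = (4/75)πh³
dV/dh = (4/25)πh²
dh/dt = (dV/dt)/(dV/dh) = -2/((4/25)π·13²) = -25/(338π) m/min
The level is dropping at 25/(338π) ≈ 0.02354 m/min.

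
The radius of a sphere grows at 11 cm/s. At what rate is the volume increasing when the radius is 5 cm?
1100π cm³/s

V = (4/3)πr³
dV/dt = dV/dr · dr/dt = 4πr² · 11
At r = 5: dV/dt = 1100π cm³/s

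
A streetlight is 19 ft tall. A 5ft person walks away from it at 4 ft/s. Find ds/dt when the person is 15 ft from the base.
10/7 ft/s

By similar triangles: 19/(x+s) = 5/s
Solving: s = 5x/14
ds/dt = 5/14 · dx/dt = 5/14 · 4 = 10/7 ft/s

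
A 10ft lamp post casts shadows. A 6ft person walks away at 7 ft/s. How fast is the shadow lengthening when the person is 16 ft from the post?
21/2 ft/s

By similar triangles: 10/(x+s) = 6/s
Solving: s = 6x/4
ds/dt = 6/4 · dx/dt = 3/2 · 7 = 21/2 ft/s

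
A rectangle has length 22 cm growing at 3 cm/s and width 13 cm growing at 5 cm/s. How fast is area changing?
149 cm²/s

A = lw
dA/dt = w·dl/dt + l·dw/dt = 13·3 + 22·5 = 149 cm²/s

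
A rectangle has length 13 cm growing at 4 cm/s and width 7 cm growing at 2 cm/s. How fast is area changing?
54 cm²/s

A = lw
dA/dt = w·dl/dt + l·dw/dt = 7·4 + 13·2 = 54 cm²/s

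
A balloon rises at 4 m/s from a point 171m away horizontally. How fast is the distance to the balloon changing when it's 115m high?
230√42466/21233 ≈ 2.232 m/s

z² = 171² + y²
z = √(171² + 115²) = √42466
dz/dt = y/z · dy/dt = 115/√42466 · 4 = 230√42466/21233 ≈ 2.232 m/s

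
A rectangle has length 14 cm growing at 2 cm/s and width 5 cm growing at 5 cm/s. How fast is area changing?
80 cm²/s

A = lw
dA/dt = w·dl/dt + l·dw/dt = 5·2 + 14·5 = 80 cm²/s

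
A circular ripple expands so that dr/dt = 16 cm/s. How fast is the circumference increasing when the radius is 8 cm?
32π cm/s

C = 2πr
dC/dt = 2π · dr/dt = 2π · 16 = 32π cm/s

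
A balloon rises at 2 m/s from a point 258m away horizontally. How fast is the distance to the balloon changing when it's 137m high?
274√85333/85333 ≈ 0.938 m/s

z² = 258² + y²
z = √(258² + 137²) = √85333
dz/dt = y/z · dy/dt = 137/√85333 · 2 = 274√85333/85333 ≈ 0.938 m/s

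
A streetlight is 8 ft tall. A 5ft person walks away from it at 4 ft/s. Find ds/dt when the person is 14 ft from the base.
20/3 ft/s

By similar triangles: 8/(x+s) = 5/s
Solving: s = 5x/3
ds/dt = 5/3 · dx/dt = 5/3 · 4 = 20/3 ft/s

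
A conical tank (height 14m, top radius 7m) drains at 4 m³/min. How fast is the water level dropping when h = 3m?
16/(9π) ≈ 0.5659 m/min

r/h = 7/14, so r = (1/2)h
V = (1/3)πr²h = (1/3)π((1/2)h)²h = (1/12)πh³
dV/dh = (1/4)πh²
dh/dt = (dV/dt)/(dV/dh) = -4/((1/4)π·3²) = -16/(9π) m/min
The level is dropping at 16/(9π) ≈ 0.5659 m/min.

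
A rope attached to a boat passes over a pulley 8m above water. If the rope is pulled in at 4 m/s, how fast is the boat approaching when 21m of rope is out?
84√377/377 ≈ 4.326 m/s

rope² = x² + 8²
x = √(21² - 8²) = √377
dx/dt = (rope/x) · d(rope)/dt = (21/√377) · (-4) = -84√377/377 m/s
The boat approaches at 84√377/377 ≈ 4.326 m/s.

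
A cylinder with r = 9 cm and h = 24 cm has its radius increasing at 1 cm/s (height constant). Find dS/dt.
84π cm²/s

S = 2πrh + 2πr² (lateral + bases)
dS/dt = (2πh + 4πr)·dr/dt = (2π·24 + 4π·9)·1
= 84π cm²/s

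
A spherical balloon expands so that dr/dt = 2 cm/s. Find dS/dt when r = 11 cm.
176π cm²/s

S = 4πr²
dS/dt = dS/dr · dr/dt = 8πr · 2
At r = 11: dS/dt = 176π cm²/s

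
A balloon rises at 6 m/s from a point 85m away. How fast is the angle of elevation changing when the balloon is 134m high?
0.020253 rad/s

tan(θ) = y/85
sec²(θ) · dθ/dt = (1/85) · dy/dt
dθ/dt = cos²(θ)/85 · 6 = 85/(85² + 134²) · 6
dθ/dt = 0.020253 rad/s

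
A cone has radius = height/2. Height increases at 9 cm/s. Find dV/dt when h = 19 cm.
3249π/4 cm³/s

V = (1/3)π(h/2)²h = πh³/12
dV/dt = πh²/4 · 9
At h = 19: dV/dt = 3249π/4 cm³/s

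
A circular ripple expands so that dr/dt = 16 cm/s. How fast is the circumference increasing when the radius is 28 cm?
32π cm/s

C = 2πr
dC/dt = 2π · dr/dt = 2π · 16 = 32π cm/s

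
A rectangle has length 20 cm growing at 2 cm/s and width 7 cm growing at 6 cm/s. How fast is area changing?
134 cm²/s

A = lw
dA/dt = w·dl/dt + l·dw/dt = 7·2 + 20·6 = 134 cm²/s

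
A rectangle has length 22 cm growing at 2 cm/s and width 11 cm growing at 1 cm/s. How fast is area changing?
44 cm²/s

A = lw
dA/dt = w·dl/dt + l·dw/dt = 11·2 + 22·1 = 44 cm²/s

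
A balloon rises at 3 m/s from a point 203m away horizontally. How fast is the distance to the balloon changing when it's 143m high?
429√61658/61658 ≈ 1.728 m/s

z² = 203² + y²
z = √(203² + 143²) = √61658
dz/dt = y/z · dy/dt = 143/√61658 · 3 = 429√61658/61658 ≈ 1.728 m/s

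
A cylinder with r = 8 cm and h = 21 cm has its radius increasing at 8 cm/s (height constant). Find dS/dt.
592π cm²/s

S = 2πrh + 2πr² (lateral + bases)
dS/dt = (2πh + 4πr)·dr/dt = (2π·21 + 4π·8)·8
= 592π cm²/s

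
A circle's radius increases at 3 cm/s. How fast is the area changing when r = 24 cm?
144π cm²/s

A = πr²
dA/dt = 2πr · dr/dt = 2π(24)(3) = 144π cm²/s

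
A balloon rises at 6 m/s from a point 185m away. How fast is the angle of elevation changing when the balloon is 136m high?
0.021054 rad/s

tan(θ) = y/185
sec²(θ) · dθ/dt = (1/185) · dy/dt
dθ/dt = cos²(θ)/185 · 6 = 185/(185² + 136²) · 6
dθ/dt = 0.021054 rad/s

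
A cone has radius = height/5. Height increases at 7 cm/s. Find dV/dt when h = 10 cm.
28π cm³/s

V = (1/3)π(h/5)²h = πh³/75
dV/dt = πh²/25 · 7
At h = 10: dV/dt = 28π cm³/s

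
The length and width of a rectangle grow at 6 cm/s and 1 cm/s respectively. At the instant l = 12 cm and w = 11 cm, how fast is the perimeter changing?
14 cm/s

P = 2(l + w)
dP/dt = 2(dl/dt + dw/dt) = 2(6 + 1) = 14 cm/s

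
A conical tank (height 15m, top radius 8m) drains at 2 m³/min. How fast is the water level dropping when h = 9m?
25/(288π) ≈ 0.02763 m/min

r/h = 8/15, so r = (8/15)h
V = (1/3)πr²h = (1/3)π((8/15)h)²h = (64/675)πh³
dV/dh = (64/225)πh²
dh/dt = (dV/dt)/(dV/dh) = -2/((64/225)π·9²) = -25/(288π) m/min
The level is dropping at 25/(288π) ≈ 0.02763 m/min.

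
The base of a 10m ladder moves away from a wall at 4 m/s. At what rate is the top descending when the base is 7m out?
28√51/51 ≈ 3.921 m/s

x² + y² = 10²
2x·dx/dt + 2y·dy/dt = 0
dy/dt = -x/y · dx/dt = -7/√51 · 4 = -28√51/51 m/s
The top is descending at 28√51/51 ≈ 3.921 m/s.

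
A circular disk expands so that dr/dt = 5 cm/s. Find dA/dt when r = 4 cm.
40π cm²/s

A = πr²
dA/dt = 2πr · dr/dt = 2π(4)(5) = 40π cm²/s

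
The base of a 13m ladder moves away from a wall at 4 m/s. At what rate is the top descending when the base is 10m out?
40√69/69 ≈ 4.815 m/s

x² + y² = 13²
2x·dx/dt + 2y·dy/dt = 0
dy/dt = -x/y · dx/dt = -10/√69 · 4 = -40√69/69 m/s
The top is descending at 40√69/69 ≈ 4.815 m/s.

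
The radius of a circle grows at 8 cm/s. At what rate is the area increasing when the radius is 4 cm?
64π cm²/s

A = πr²
dA/dt = 2πr · dr/dt = 2π(4)(8) = 64π cm²/s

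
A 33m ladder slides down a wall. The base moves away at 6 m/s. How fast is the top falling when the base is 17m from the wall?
51√2/20 ≈ 3.606 m/s

x² + y² = 33²
2x·dx/dt + 2y·dy/dt = 0
dy/dt = -x/y · dx/dt = -17/(20√2) · 6 = -51√2/20 m/s
The top is descending at 51√2/20 ≈ 3.606 m/s.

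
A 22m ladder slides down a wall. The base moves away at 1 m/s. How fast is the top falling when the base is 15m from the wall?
15√259/259 ≈ 0.9321 m/s

x² + y² = 22²
2x·dx/dt + 2y·dy/dt = 0
dy/dt = -x/y · dx/dt = -15/√259 · 1 = -15√259/259 m/s
The top is descending at 15√259/259 ≈ 0.9321 m/s.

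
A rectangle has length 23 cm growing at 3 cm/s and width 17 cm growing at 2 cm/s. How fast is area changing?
97 cm²/s

A = lw
dA/dt = w·dl/dt + l·dw/dt = 17·3 + 23·2 = 97 cm²/s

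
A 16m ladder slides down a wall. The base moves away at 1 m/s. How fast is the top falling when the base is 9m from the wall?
9√7/35 ≈ 0.6803 m/s

x² + y² = 16²
2x·dx/dt + 2y·dy/dt = 0
dy/dt = -x/y · dx/dt = -9/(5√7) · 1 = -9√7/35 m/s
The top is descending at 9√7/35 ≈ 0.6803 m/s.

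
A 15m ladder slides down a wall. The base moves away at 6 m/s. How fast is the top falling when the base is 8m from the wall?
48√161/161 ≈ 3.783 m/s

x² + y² = 15²
2x·dx/dt + 2y·dy/dt = 0
dy/dt = -x/y · dx/dt = -8/√161 · 6 = -48√161/161 m/s
The top is descending at 48√161/161 ≈ 3.783 m/s.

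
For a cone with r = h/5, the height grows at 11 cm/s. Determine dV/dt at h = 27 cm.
8019π/25 cm³/s

V = (1/3)π(h/5)²h = πh³/75
dV/dt = πh²/25 · 11
At h = 27: dV/dt = 8019π/25 cm³/s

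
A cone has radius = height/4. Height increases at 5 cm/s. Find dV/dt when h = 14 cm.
245π/4 cm³/s

V = (1/3)π(h/4)²h = πh³/48
dV/dt = πh²/16 · 5
At h = 14: dV/dt = 245π/4 cm³/s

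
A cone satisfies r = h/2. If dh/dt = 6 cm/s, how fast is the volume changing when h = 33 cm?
3267π/2 cm³/s

V = (1/3)π(h/2)²h = πh³/12
dV/dt = πh²/4 · 6
At h = 33: dV/dt = 3267π/2 cm³/s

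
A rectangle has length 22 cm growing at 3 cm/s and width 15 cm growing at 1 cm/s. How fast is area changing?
67 cm²/s

A = lw
dA/dt = w·dl/dt + l·dw/dt = 15·3 + 22·1 = 67 cm²/s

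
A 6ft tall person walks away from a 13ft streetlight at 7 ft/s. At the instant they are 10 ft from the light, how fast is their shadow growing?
6 ft/s

By similar triangles: 13/(x+s) = 6/s
Solving: s = 6x/7
ds/dt = 6/7 · dx/dt = 6/7 · 7 = 6 ft/s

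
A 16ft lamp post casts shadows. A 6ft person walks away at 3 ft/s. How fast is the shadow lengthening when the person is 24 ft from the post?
9/5 ft/s

By similar triangles: 16/(x+s) = 6/s
Solving: s = 6x/10
ds/dt = 6/10 · dx/dt = 3/5 · 3 = 9/5 ft/s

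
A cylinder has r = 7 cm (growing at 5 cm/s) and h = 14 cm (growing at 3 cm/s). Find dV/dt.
1127π cm³/s

V = πr²h
dV/dt = 2πrh·dr/dt + πr²·dh/dt
= 2π(7)(14)(5) + π(7)²(3)
= 1127π cm³/s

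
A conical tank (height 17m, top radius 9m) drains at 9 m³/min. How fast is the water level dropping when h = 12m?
289/(1296π) ≈ 0.07098 m/min

r/h = 9/17, so r = (9/17)h
V = (1/3)πr²h = (1/3)π((9/17)h)²h = (27/289)πh³
dV/dh = (81/289)πh²
dh/dt = (dV/dt)/(dV/dh) = -9/((81/289)π·12²) = -289/(1296π) m/min
The level is dropping at 289/(1296π) ≈ 0.07098 m/min.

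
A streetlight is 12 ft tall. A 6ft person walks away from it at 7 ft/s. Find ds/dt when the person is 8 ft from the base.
7 ft/s

By similar triangles: 12/(x+s) = 6/s
Solving: s = 6x/6
ds/dt = 6/6 · dx/dt = 1 · 7 = 7 ft/s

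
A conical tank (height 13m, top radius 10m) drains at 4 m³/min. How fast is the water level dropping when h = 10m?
169/(2500π) ≈ 0.02152 m/min

r/h = 10/13, so r = (10/13)h
V = (1/3)πr²h = (1/3)π((10/13)h)²h = (100/507)πh³
dV/dh = (100/169)πh²
dh/dt = (dV/dt)/(dV/dh) = -4/((100/169)π·10²) = -169/(2500π) m/min
The level is dropping at 169/(2500π) ≈ 0.02152 m/min.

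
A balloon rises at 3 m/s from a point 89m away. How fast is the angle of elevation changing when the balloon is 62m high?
0.022694 rad/s

tan(θ) = y/89
sec²(θ) · dθ/dt = (1/89) · dy/dt
dθ/dt = cos²(θ)/89 · 3 = 89/(89² + 62²) · 3
dθ/dt = 0.022694 rad/s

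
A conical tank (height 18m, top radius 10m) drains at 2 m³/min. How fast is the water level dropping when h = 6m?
9/(50π) ≈ 0.0573 m/min

r/h = 10/18, so r = (5/9)h
V = (1/3)πr²h = (1/3)π((5/9)h)²h = (25/243)πh³
dV/dh = (25/81)πh²
dh/dt = (dV/dt)/(dV/dh) = -2/((25/81)π·6²) = -9/(50π) m/min
The level is dropping at 9/(50π) ≈ 0.0573 m/min.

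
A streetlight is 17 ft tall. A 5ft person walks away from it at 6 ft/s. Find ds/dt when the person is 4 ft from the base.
5/2 ft/s

By similar triangles: 17/(x+s) = 5/s
Solving: s = 5x/12
ds/dt = 5/12 · dx/dt = 5/12 · 6 = 5/2 ft/s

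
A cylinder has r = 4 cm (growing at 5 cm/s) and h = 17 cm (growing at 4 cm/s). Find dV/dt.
744π cm³/s

V = πr²h
dV/dt = 2πrh·dr/dt + πr²·dh/dt
= 2π(4)(17)(5) + π(4)²(4)
= 744π cm³/s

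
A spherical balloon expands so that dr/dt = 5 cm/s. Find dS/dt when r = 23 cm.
920π cm²/s

S = 4πr²
dS/dt = dS/dr · dr/dt = 8πr · 5
At r = 23: dS/dt = 920π cm²/s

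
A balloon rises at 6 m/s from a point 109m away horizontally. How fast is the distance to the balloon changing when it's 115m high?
345√25106/12553 ≈ 4.355 m/s

z² = 109² + y²
z = √(109² + 115²) = √25106
dz/dt = y/z · dy/dt = 115/√25106 · 6 = 345√25106/12553 ≈ 4.355 m/s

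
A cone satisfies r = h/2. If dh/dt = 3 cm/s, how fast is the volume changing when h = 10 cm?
75π cm³/s

V = (1/3)π(h/2)²h = πh³/12
dV/dt = πh²/4 · 3
At h = 10: dV/dt = 75π cm³/s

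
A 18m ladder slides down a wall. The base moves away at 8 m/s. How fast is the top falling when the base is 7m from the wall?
56√11/55 ≈ 3.377 m/s

x² + y² = 18²
2x·dx/dt + 2y·dy/dt = 0
dy/dt = -x/y · dx/dt = -7/(5√11) · 8 = -56√11/55 m/s
The top is descending at 56√11/55 ≈ 3.377 m/s.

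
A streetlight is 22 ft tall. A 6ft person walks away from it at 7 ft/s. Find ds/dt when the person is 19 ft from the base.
21/8 ft/s

By similar triangles: 22/(x+s) = 6/s
Solving: s = 6x/16
ds/dt = 6/16 · dx/dt = 3/8 · 7 = 21/8 ft/s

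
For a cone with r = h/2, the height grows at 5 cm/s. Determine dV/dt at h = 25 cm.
3125π/4 cm³/s

V = (1/3)π(h/2)²h = πh³/12
dV/dt = πh²/4 · 5
At h = 25: dV/dt = 3125π/4 cm³/s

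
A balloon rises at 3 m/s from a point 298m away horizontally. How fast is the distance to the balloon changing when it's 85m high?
255√96029/96029 ≈ 0.8229 m/s

z² = 298² + y²
z = √(298² + 85²) = √96029
dz/dt = y/z · dy/dt = 85/√96029 · 3 = 255√96029/96029 ≈ 0.8229 m/s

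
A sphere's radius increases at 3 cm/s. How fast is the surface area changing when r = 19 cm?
456π cm²/s

S = 4πr²
dS/dt = dS/dr · dr/dt = 8πr · 3
At r = 19: dS/dt = 456π cm²/s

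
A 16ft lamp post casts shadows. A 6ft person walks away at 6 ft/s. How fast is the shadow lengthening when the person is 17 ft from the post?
18/5 ft/s

By similar triangles: 16/(x+s) = 6/s
Solving: s = 6x/10
ds/dt = 6/10 · dx/dt = 3/5 · 6 = 18/5 ft/s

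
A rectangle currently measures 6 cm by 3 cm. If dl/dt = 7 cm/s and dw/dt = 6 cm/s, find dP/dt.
26 cm/s

P = 2(l + w)
dP/dt = 2(dl/dt + dw/dt) = 2(7 + 6) = 26 cm/s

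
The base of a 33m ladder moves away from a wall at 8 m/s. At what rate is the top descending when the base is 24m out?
64√57/57 ≈ 8.477 m/s

x² + y² = 33²
2x·dx/dt + 2y·dy/dt = 0
dy/dt = -x/y · dx/dt = -24/(3√57) · 8 = -64√57/57 m/s
The top is descending at 64√57/57 ≈ 8.477 m/s.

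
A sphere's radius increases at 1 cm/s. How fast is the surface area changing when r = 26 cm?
208π cm²/s

S = 4πr²
dS/dt = dS/dr · dr/dt = 8πr · 1
At r = 26: dS/dt = 208π cm²/s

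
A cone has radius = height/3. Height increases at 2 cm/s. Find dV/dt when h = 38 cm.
2888π/9 cm³/s

V = (1/3)π(h/3)²h = πh³/27
dV/dt = πh²/9 · 2
At h = 38: dV/dt = 2888π/9 cm³/s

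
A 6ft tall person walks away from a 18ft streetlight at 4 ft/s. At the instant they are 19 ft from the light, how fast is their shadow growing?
2 ft/s

By similar triangles: 18/(x+s) = 6/s
Solving: s = 6x/12
ds/dt = 6/12 · dx/dt = 1/2 · 4 = 2 ft/s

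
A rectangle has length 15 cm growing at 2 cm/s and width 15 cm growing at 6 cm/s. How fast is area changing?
120 cm²/s

A = lw
dA/dt = w·dl/dt + l·dw/dt = 15·2 + 15·6 = 120 cm²/s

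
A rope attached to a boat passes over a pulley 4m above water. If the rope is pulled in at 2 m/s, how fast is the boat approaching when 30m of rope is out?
30√221/221 ≈ 2.018 m/s

rope² = x² + 4²
x = √(30² - 4²) = 2√221
dx/dt = (rope/x) · d(rope)/dt = (30/(2√221)) · (-2) = -30√221/221 m/s
The boat approaches at 30√221/221 ≈ 2.018 m/s.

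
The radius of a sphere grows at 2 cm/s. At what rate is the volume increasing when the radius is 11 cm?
968π cm³/s

V = (4/3)πr³
dV/dt = dV/dr · dr/dt = 4πr² · 2
At r = 11: dV/dt = 968π cm³/s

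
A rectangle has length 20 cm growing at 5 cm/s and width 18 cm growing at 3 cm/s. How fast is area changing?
150 cm²/s

A = lw
dA/dt = w·dl/dt + l·dw/dt = 18·5 + 20·3 = 150 cm²/s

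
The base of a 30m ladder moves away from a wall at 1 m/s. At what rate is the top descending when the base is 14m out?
7√11/44 ≈ 0.5276 m/s

x² + y² = 30²
2x·dx/dt + 2y·dy/dt = 0
dy/dt = -x/y · dx/dt = -14/(8√11) · 1 = -7√11/44 m/s
The top is descending at 7√11/44 ≈ 0.5276 m/s.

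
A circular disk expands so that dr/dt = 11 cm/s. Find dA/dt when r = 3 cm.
66π cm²/s

A = πr²
dA/dt = 2πr · dr/dt = 2π(3)(11) = 66π cm²/s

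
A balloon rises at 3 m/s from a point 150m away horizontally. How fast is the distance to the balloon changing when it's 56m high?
84√6409/6409 ≈ 1.049 m/s

z² = 150² + y²
z = √(150² + 56²) = 2√6409
dz/dt = y/z · dy/dt = 56/(2√6409) · 3 = 84√6409/6409 ≈ 1.049 m/s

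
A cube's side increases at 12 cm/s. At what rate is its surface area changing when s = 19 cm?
2736 cm²/s

A = 6s²
dA/dt = 12s · ds/dt = 12·19·12 = 2736 cm²/s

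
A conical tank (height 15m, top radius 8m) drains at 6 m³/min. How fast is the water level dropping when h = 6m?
75/(128π) ≈ 0.1865 m/min

r/h = 8/15, so r = (8/15)h
V = (1/3)πr²h = (1/3)π((8/15)h)²h = (64/675)πh³
dV/dh = (64/225)πh²
dh/dt = (dV/dt)/(dV/dh) = -6/((64/225)π·6²) = -75/(128π) m/min
The level is dropping at 75/(128π) ≈ 0.1865 m/min.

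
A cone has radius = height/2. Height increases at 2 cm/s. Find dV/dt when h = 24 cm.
288π cm³/s

V = (1/3)π(h/2)²h = πh³/12
dV/dt = πh²/4 · 2
At h = 24: dV/dt = 288π cm³/s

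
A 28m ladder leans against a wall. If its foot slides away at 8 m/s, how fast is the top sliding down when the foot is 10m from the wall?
40√19/57 ≈ 3.059 m/s

x² + y² = 28²
2x·dx/dt + 2y·dy/dt = 0
dy/dt = -x/y · dx/dt = -10/(6√19) · 8 = -40√19/57 m/s
The top is descending at 40√19/57 ≈ 3.059 m/s.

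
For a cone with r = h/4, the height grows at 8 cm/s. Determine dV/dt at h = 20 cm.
200π cm³/s

V = (1/3)π(h/4)²h = πh³/48
dV/dt = πh²/16 · 8
At h = 20: dV/dt = 200π cm³/s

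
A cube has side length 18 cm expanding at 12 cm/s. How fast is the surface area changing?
2592 cm²/s

A = 6s²
dA/dt = 12s · ds/dt = 12·18·12 = 2592 cm²/s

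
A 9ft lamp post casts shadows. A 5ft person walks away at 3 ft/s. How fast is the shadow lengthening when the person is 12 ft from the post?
15/4 ft/s

By similar triangles: 9/(x+s) = 5/s
Solving: s = 5x/4
ds/dt = 5/4 · dx/dt = 5/4 · 3 = 15/4 ft/s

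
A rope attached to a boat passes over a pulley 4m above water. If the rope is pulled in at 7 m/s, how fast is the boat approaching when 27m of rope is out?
189√713/713 ≈ 7.078 m/s

rope² = x² + 4²
x = √(27² - 4²) = √713
dx/dt = (rope/x) · d(rope)/dt = (27/√713) · (-7) = -189√713/713 m/s
The boat approaches at 189√713/713 ≈ 7.078 m/s.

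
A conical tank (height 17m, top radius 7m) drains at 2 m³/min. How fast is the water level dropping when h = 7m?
578/(2401π) ≈ 0.07663 m/min

r/h = 7/17, so r = (7/17)h
V = (1/3)πr²h = (1/3)π((7/17)h)²h = (49/867)πh³
dV/dh = (49/289)πh²
dh/dt = (dV/dt)/(dV/dh) = -2/((49/289)π·7²) = -578/(2401π) m/min
The level is dropping at 578/(2401π) ≈ 0.07663 m/min.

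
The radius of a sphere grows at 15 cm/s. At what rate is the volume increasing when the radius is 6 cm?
2160π cm³/s

V = (4/3)πr³
dV/dt = dV/dr · dr/dt = 4πr² · 15
At r = 6: dV/dt = 2160π cm³/s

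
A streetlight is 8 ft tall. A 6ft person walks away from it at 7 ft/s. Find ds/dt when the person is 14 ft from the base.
21 ft/s

By similar triangles: 8/(x+s) = 6/s
Solving: s = 6x/2
ds/dt = 6/2 · dx/dt = 3 · 7 = 21 ft/s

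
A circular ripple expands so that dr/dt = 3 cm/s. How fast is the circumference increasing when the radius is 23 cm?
6π cm/s

C = 2πr
dC/dt = 2π · dr/dt = 2π · 3 = 6π cm/s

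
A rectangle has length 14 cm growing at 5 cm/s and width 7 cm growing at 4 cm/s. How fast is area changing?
91 cm²/s

A = lw
dA/dt = w·dl/dt + l·dw/dt = 7·5 + 14·4 = 91 cm²/s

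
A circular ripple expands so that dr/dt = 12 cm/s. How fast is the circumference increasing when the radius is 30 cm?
24π cm/s

C = 2πr
dC/dt = 2π · dr/dt = 2π · 12 = 24π cm/s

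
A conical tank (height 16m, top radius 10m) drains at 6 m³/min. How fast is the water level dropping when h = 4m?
24/(25π) ≈ 0.3056 m/min

r/h = 10/16, so r = (5/8)h
V = (1/3)πr²h = (1/3)π((5/8)h)²h = (25/192)πh³
dV/dh = (25/64)πh²
dh/dt = (dV/dt)/(dV/dh) = -6/((25/64)π·4²) = -24/(25π) m/min
The level is dropping at 24/(25π) ≈ 0.3056 m/min.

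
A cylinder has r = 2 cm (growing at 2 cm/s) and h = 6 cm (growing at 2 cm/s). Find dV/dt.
56π cm³/s

V = πr²h
dV/dt = 2πrh·dr/dt + πr²·dh/dt
= 2π(2)(6)(2) + π(2)²(2)
= 56π cm³/s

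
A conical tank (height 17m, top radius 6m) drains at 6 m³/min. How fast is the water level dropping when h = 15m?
289/(1350π) ≈ 0.06814 m/min

r/h = 6/17, so r = (6/17)h
V = (1/3)πr²h = (1/3)π((6/17)h)²h = (12/289)πh³
dV/dh = (36/289)πh²
dh/dt = (dV/dt)/(dV/dh) = -6/((36/289)π·15²) = -289/(1350π) m/min
The level is dropping at 289/(1350π) ≈ 0.06814 m/min.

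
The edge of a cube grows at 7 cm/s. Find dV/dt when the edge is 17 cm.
6069 cm³/s

V = s³
dV/dt = 3s² · ds/dt = 3·17²·7 = 6069 cm³/s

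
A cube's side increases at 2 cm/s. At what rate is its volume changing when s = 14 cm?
1176 cm³/s

V = s³
dV/dt = 3s² · ds/dt = 3·14²·2 = 1176 cm³/s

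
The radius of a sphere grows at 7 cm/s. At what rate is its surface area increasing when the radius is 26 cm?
1456π cm²/s

S = 4πr²
dS/dt = dS/dr · dr/dt = 8πr · 7
At r = 26: dS/dt = 1456π cm²/s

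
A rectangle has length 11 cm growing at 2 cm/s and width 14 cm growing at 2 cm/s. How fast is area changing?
50 cm²/s

A = lw
dA/dt = w·dl/dt + l·dw/dt = 14·2 + 11·2 = 50 cm²/s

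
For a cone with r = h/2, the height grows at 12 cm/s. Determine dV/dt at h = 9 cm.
243π cm³/s

V = (1/3)π(h/2)²h = πh³/12
dV/dt = πh²/4 · 12
At h = 9: dV/dt = 243π cm³/s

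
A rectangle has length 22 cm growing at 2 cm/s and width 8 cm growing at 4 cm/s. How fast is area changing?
104 cm²/s

A = lw
dA/dt = w·dl/dt + l·dw/dt = 8·2 + 22·4 = 104 cm²/s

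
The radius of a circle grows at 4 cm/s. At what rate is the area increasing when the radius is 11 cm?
88π cm²/s

A = πr²
dA/dt = 2πr · dr/dt = 2π(11)(4) = 88π cm²/s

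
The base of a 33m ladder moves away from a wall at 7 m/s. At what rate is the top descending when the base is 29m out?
203√62/124 ≈ 12.89 m/s

x² + y² = 33²
2x·dx/dt + 2y·dy/dt = 0
dy/dt = -x/y · dx/dt = -29/(2√62) · 7 = -203√62/124 m/s
The top is descending at 203√62/124 ≈ 12.89 m/s.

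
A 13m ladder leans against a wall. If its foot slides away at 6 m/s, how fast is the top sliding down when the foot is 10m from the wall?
20√69/23 ≈ 7.223 m/s

x² + y² = 13²
2x·dx/dt + 2y·dy/dt = 0
dy/dt = -x/y · dx/dt = -10/√69 · 6 = -20√69/23 m/s
The top is descending at 20√69/23 ≈ 7.223 m/s.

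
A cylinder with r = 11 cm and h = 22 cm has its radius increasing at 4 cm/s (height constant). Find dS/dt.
352π cm²/s

S = 2πrh + 2πr² (lateral + bases)
dS/dt = (2πh + 4πr)·dr/dt = (2π·22 + 4π·11)·4
= 352π cm²/s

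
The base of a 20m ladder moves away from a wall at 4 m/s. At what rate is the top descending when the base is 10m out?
4√3/3 ≈ 2.309 m/s

x² + y² = 20²
2x·dx/dt + 2y·dy/dt = 0
dy/dt = -x/y · dx/dt = -10/(10√3) · 4 = -4√3/3 m/s
The top is descending at 4√3/3 ≈ 2.309 m/s.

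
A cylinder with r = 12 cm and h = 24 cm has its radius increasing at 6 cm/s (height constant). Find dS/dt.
576π cm²/s

S = 2πrh + 2πr² (lateral + bases)
dS/dt = (2πh + 4πr)·dr/dt = (2π·24 + 4π·12)·6
= 576π cm²/s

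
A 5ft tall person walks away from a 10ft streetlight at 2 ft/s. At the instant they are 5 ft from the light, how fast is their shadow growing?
2 ft/s

By similar triangles: 10/(x+s) = 5/s
Solving: s = 5x/5
ds/dt = 5/5 · dx/dt = 1 · 2 = 2 ft/s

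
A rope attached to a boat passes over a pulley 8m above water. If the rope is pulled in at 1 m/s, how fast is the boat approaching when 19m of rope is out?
19√33/99 ≈ 1.102 m/s

rope² = x² + 8²
x = √(19² - 8²) = 3√33
dx/dt = (rope/x) · d(rope)/dt = (19/(3√33)) · (-1) = -19√33/99 m/s
The boat approaches at 19√33/99 ≈ 1.102 m/s.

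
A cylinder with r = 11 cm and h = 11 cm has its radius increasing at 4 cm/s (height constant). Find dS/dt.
264π cm²/s

S = 2πrh + 2πr² (lateral + bases)
dS/dt = (2πh + 4πr)·dr/dt = (2π·11 + 4π·11)·4
= 264π cm²/s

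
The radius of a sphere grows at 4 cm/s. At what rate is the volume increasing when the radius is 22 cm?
7744π cm³/s

V = (4/3)πr³
dV/dt = dV/dr · dr/dt = 4πr² · 4
At r = 22: dV/dt = 7744π cm³/s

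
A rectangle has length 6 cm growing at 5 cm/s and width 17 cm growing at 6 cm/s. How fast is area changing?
121 cm²/s

A = lw
dA/dt = w·dl/dt + l·dw/dt = 17·5 + 6·6 = 121 cm²/s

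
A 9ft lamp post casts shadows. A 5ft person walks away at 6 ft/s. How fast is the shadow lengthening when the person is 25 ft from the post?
15/2 ft/s

By similar triangles: 9/(x+s) = 5/s
Solving: s = 5x/4
ds/dt = 5/4 · dx/dt = 5/4 · 6 = 15/2 ft/s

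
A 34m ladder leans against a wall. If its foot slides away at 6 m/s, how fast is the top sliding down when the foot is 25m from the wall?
50√59/59 ≈ 6.509 m/s

x² + y² = 34²
2x·dx/dt + 2y·dy/dt = 0
dy/dt = -x/y · dx/dt = -25/(3√59) · 6 = -50√59/59 m/s
The top is descending at 50√59/59 ≈ 6.509 m/s.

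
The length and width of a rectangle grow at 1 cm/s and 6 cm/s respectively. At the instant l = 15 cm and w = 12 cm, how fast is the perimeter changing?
14 cm/s

P = 2(l + w)
dP/dt = 2(dl/dt + dw/dt) = 2(1 + 6) = 14 cm/s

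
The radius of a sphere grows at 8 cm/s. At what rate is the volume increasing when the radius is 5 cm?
800π cm³/s

V = (4/3)πr³
dV/dt = dV/dr · dr/dt = 4πr² · 8
At r = 5: dV/dt = 800π cm³/s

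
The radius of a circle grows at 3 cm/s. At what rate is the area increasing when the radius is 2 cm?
12π cm²/s

A = πr²
dA/dt = 2πr · dr/dt = 2π(2)(3) = 12π cm²/s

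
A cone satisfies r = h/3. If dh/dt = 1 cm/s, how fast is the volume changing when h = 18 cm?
36π cm³/s

V = (1/3)π(h/3)²h = πh³/27
dV/dt = πh²/9 · 1
At h = 18: dV/dt = 36π cm³/s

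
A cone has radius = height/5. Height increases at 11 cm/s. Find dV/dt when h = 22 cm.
5324π/25 cm³/s

V = (1/3)π(h/5)²h = πh³/75
dV/dt = πh²/25 · 11
At h = 22: dV/dt = 5324π/25 cm³/s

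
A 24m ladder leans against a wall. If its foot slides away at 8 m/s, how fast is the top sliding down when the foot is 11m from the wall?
88√455/455 ≈ 4.126 m/s

x² + y² = 24²
2x·dx/dt + 2y·dy/dt = 0
dy/dt = -x/y · dx/dt = -11/√455 · 8 = -88√455/455 m/s
The top is descending at 88√455/455 ≈ 4.126 m/s.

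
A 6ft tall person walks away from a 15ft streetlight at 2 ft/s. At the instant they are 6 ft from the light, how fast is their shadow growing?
4/3 ft/s

By similar triangles: 15/(x+s) = 6/s
Solving: s = 6x/9
ds/dt = 6/9 · dx/dt = 2/3 · 2 = 4/3 ft/s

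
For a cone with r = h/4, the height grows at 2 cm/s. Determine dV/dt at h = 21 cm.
441π/8 cm³/s

V = (1/3)π(h/4)²h = πh³/48
dV/dt = πh²/16 · 2
At h = 21: dV/dt = 441π/8 cm³/s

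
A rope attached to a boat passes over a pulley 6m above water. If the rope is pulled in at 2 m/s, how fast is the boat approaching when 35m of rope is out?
70√1189/1189 ≈ 2.03 m/s

rope² = x² + 6²
x = √(35² - 6²) = √1189
dx/dt = (rope/x) · d(rope)/dt = (35/√1189) · (-2) = -70√1189/1189 m/s
The boat approaches at 70√1189/1189 ≈ 2.03 m/s.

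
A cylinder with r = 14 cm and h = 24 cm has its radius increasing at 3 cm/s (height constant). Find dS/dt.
312π cm²/s

S = 2πrh + 2πr² (lateral + bases)
dS/dt = (2πh + 4πr)·dr/dt = (2π·24 + 4π·14)·3
= 312π cm²/s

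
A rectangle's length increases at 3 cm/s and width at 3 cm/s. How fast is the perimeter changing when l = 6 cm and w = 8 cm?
12 cm/s

P = 2(l + w)
dP/dt = 2(dl/dt + dw/dt) = 2(3 + 3) = 12 cm/s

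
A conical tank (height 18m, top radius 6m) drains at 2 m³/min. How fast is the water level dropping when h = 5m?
18/(25π) ≈ 0.2292 m/min

r/h = 6/18, so r = (1/3)h
V = (1/3)πr²h = (1/3)π((1/3)h)²h = (1/27)πh³
dV/dh = (1/9)πh²
dh/dt = (dV/dt)/(dV/dh) = -2/((1/9)π·5²) = -18/(25π) m/min
The level is dropping at 18/(25π) ≈ 0.2292 m/min.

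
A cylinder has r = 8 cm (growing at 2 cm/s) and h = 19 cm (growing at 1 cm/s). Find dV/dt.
672π cm³/s

V = πr²h
dV/dt = 2πrh·dr/dt + πr²·dh/dt
= 2π(8)(19)(2) + π(8)²(1)
= 672π cm³/s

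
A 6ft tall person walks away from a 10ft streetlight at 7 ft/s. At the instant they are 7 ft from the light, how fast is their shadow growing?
21/2 ft/s

By similar triangles: 10/(x+s) = 6/s
Solving: s = 6x/4
ds/dt = 6/4 · dx/dt = 3/2 · 7 = 21/2 ft/s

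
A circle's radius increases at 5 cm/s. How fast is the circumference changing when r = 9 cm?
10π cm/s

C = 2πr
dC/dt = 2π · dr/dt = 2π · 5 = 10π cm/s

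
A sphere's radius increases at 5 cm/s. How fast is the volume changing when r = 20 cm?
8000π cm³/s

V = (4/3)πr³
dV/dt = dV/dr · dr/dt = 4πr² · 5
At r = 20: dV/dt = 8000π cm³/s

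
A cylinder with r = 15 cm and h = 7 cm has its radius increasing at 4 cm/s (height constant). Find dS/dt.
296π cm²/s

S = 2πrh + 2πr² (lateral + bases)
dS/dt = (2πh + 4πr)·dr/dt = (2π·7 + 4π·15)·4
= 296π cm²/s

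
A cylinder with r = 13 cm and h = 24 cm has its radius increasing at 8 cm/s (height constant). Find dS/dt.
800π cm²/s

S = 2πrh + 2πr² (lateral + bases)
dS/dt = (2πh + 4πr)·dr/dt = (2π·24 + 4π·13)·8
= 800π cm²/s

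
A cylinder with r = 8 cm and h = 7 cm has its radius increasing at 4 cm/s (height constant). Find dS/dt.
184π cm²/s

S = 2πrh + 2πr² (lateral + bases)
dS/dt = (2πh + 4πr)·dr/dt = (2π·7 + 4π·8)·4
= 184π cm²/s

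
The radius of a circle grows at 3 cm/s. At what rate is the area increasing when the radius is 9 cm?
54π cm²/s

A = πr²
dA/dt = 2πr · dr/dt = 2π(9)(3) = 54π cm²/s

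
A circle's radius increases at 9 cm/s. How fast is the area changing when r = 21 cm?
378π cm²/s

A = πr²
dA/dt = 2πr · dr/dt = 2π(21)(9) = 378π cm²/s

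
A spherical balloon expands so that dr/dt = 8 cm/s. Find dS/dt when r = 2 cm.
128π cm²/s

S = 4πr²
dS/dt = dS/dr · dr/dt = 8πr · 8
At r = 2: dS/dt = 128π cm²/s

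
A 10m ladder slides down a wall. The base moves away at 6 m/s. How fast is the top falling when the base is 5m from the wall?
2√3 ≈ 3.464 m/s

x² + y² = 10²
2x·dx/dt + 2y·dy/dt = 0
dy/dt = -x/y · dx/dt = -5/(5√3) · 6 = -2√3 m/s
The top is descending at 2√3 ≈ 3.464 m/s.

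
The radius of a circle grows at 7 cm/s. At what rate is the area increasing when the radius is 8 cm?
112π cm²/s

A = πr²
dA/dt = 2πr · dr/dt = 2π(8)(7) = 112π cm²/s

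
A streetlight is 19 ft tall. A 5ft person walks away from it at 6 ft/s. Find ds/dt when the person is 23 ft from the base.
15/7 ft/s

By similar triangles: 19/(x+s) = 5/s
Solving: s = 5x/14
ds/dt = 5/14 · dx/dt = 5/14 · 6 = 15/7 ft/s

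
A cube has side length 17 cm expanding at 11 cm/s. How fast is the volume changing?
9537 cm³/s

V = s³
dV/dt = 3s² · ds/dt = 3·17²·11 = 9537 cm³/s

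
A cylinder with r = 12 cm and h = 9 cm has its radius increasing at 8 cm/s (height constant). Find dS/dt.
528π cm²/s

S = 2πrh + 2πr² (lateral + bases)
dS/dt = (2πh + 4πr)·dr/dt = (2π·9 + 4π·12)·8
= 528π cm²/s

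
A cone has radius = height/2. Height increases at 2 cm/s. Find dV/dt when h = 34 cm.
578π cm³/s

V = (1/3)π(h/2)²h = πh³/12
dV/dt = πh²/4 · 2
At h = 34: dV/dt = 578π cm³/s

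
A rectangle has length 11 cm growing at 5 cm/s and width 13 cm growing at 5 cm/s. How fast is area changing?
120 cm²/s

A = lw
dA/dt = w·dl/dt + l·dw/dt = 13·5 + 11·5 = 120 cm²/s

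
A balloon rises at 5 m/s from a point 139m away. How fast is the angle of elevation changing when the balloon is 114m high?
0.021506 rad/s

tan(θ) = y/139
sec²(θ) · dθ/dt = (1/139) · dy/dt
dθ/dt = cos²(θ)/139 · 5 = 139/(139² + 114²) · 5
dθ/dt = 0.021506 rad/s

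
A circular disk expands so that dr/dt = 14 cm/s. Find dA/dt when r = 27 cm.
756π cm²/s

A = πr²
dA/dt = 2πr · dr/dt = 2π(27)(14) = 756π cm²/s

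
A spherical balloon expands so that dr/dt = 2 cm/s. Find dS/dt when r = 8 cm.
128π cm²/s

S = 4πr²
dS/dt = dS/dr · dr/dt = 8πr · 2
At r = 8: dS/dt = 128π cm²/s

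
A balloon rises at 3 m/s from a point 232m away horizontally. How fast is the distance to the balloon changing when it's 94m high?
141√15665/15665 ≈ 1.127 m/s

z² = 232² + y²
z = √(232² + 94²) = 2√15665
dz/dt = y/z · dy/dt = 94/(2√15665) · 3 = 141√15665/15665 ≈ 1.127 m/s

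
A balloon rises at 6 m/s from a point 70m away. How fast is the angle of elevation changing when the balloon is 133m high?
0.018593 rad/s

tan(θ) = y/70
sec²(θ) · dθ/dt = (1/70) · dy/dt
dθ/dt = cos²(θ)/70 · 6 = 70/(70² + 133²) · 6
dθ/dt = 0.018593 rad/s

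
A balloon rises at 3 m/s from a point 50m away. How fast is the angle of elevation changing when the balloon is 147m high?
0.006222 rad/s

tan(θ) = y/50
sec²(θ) · dθ/dt = (1/50) · dy/dt
dθ/dt = cos²(θ)/50 · 3 = 50/(50² + 147²) · 3
dθ/dt = 0.006222 rad/s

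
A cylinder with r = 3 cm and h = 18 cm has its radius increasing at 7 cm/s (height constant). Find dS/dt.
336π cm²/s

S = 2πrh + 2πr² (lateral + bases)
dS/dt = (2πh + 4πr)·dr/dt = (2π·18 + 4π·3)·7
= 336π cm²/s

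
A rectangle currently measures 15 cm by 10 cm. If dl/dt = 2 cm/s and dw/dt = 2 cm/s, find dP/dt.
8 cm/s

P = 2(l + w)
dP/dt = 2(dl/dt + dw/dt) = 2(2 + 2) = 8 cm/s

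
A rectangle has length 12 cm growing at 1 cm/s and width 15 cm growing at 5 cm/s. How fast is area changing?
75 cm²/s

A = lw
dA/dt = w·dl/dt + l·dw/dt = 15·1 + 12·5 = 75 cm²/s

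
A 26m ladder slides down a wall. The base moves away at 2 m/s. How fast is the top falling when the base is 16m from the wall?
16√105/105 ≈ 1.561 m/s

x² + y² = 26²
2x·dx/dt + 2y·dy/dt = 0
dy/dt = -x/y · dx/dt = -16/(2√105) · 2 = -16√105/105 m/s
The top is descending at 16√105/105 ≈ 1.561 m/s.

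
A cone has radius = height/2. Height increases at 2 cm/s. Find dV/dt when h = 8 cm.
32π cm³/s

V = (1/3)π(h/2)²h = πh³/12
dV/dt = πh²/4 · 2
At h = 8: dV/dt = 32π cm³/s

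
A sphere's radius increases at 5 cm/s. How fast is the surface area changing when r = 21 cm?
840π cm²/s

S = 4πr²
dS/dt = dS/dr · dr/dt = 8πr · 5
At r = 21: dS/dt = 840π cm²/s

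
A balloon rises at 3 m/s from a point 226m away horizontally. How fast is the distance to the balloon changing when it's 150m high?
225√18394/18394 ≈ 1.659 m/s

z² = 226² + y²
z = √(226² + 150²) = 2√18394
dz/dt = y/z · dy/dt = 150/(2√18394) · 3 = 225√18394/18394 ≈ 1.659 m/s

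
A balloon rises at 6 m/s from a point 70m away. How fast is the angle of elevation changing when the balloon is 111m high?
0.024389 rad/s

tan(θ) = y/70
sec²(θ) · dθ/dt = (1/70) · dy/dt
dθ/dt = cos²(θ)/70 · 6 = 70/(70² + 111²) · 6
dθ/dt = 0.024389 rad/s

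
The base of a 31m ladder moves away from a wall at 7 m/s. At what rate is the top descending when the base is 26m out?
182√285/285 ≈ 10.78 m/s

x² + y² = 31²
2x·dx/dt + 2y·dy/dt = 0
dy/dt = -x/y · dx/dt = -26/√285 · 7 = -182√285/285 m/s
The top is descending at 182√285/285 ≈ 10.78 m/s.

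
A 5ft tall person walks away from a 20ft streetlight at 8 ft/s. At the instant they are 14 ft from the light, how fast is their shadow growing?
8/3 ft/s

By similar triangles: 20/(x+s) = 5/s
Solving: s = 5x/15
ds/dt = 5/15 · dx/dt = 1/3 · 8 = 8/3 ft/s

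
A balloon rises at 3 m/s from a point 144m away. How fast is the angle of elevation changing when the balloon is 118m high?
0.012464 rad/s

tan(θ) = y/144
sec²(θ) · dθ/dt = (1/144) · dy/dt
dθ/dt = cos²(θ)/144 · 3 = 144/(144² + 118²) · 3
dθ/dt = 0.012464 rad/s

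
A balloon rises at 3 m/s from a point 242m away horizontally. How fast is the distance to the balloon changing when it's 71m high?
213√63605/63605 ≈ 0.8446 m/s

z² = 242² + y²
z = √(242² + 71²) = √63605
dz/dt = y/z · dy/dt = 71/√63605 · 3 = 213√63605/63605 ≈ 0.8446 m/s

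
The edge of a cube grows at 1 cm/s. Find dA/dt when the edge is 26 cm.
312 cm²/s

A = 6s²
dA/dt = 12s · ds/dt = 12·26·1 = 312 cm²/s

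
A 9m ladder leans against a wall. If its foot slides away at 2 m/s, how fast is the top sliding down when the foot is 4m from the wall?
8√65/65 ≈ 0.9923 m/s

x² + y² = 9²
2x·dx/dt + 2y·dy/dt = 0
dy/dt = -x/y · dx/dt = -4/√65 · 2 = -8√65/65 m/s
The top is descending at 8√65/65 ≈ 0.9923 m/s.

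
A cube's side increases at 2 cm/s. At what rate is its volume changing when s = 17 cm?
1734 cm³/s

V = s³
dV/dt = 3s² · ds/dt = 3·17²·2 = 1734 cm³/s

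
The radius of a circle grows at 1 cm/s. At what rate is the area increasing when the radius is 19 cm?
38π cm²/s

A = πr²
dA/dt = 2πr · dr/dt = 2π(19)(1) = 38π cm²/s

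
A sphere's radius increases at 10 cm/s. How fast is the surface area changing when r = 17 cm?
1360π cm²/s

S = 4πr²
dS/dt = dS/dr · dr/dt = 8πr · 10
At r = 17: dS/dt = 1360π cm²/s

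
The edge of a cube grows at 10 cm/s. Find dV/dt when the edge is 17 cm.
8670 cm³/s

V = s³
dV/dt = 3s² · ds/dt = 3·17²·10 = 8670 cm³/s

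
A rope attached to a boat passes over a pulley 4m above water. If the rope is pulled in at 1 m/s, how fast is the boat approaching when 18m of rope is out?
9√77/77 ≈ 1.026 m/s

rope² = x² + 4²
x = √(18² - 4²) = 2√77
dx/dt = (rope/x) · d(rope)/dt = (18/(2√77)) · (-1) = -9√77/77 m/s
The boat approaches at 9√77/77 ≈ 1.026 m/s.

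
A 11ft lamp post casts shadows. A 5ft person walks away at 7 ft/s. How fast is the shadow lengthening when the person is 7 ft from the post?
35/6 ft/s

By similar triangles: 11/(x+s) = 5/s
Solving: s = 5x/6
ds/dt = 5/6 · dx/dt = 5/6 · 7 = 35/6 ft/s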